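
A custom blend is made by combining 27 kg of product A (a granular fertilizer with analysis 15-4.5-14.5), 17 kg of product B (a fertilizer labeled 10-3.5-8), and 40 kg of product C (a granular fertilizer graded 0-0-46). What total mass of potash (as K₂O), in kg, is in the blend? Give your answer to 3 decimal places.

23.675 kg K₂O

K₂O mass = 14.5%×27 + 8%×17 + 46%×40 = 23.675 kg.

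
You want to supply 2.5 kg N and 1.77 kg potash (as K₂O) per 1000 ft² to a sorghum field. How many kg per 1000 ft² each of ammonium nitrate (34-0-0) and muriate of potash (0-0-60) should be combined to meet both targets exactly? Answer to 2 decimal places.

With a, b = kg per 1000 ft² of ammonium nitrate and muriate of potash:
N: 0.34·a + 0·b = 2.5
K₂O: 0·a + 0.6·b = 1.77
Solving simultaneously: a = 7.35294, b = 2.95.

7.35 kg ammonium nitrate, 2.95 kg muriate of potash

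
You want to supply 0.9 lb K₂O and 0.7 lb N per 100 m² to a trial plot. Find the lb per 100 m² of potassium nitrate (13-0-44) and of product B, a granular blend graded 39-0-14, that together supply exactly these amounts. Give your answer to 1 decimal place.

Per-100 m² balance (a = potassium nitrate, b = product B):
K₂O: 0.44·a + 0.14·b = 0.9
N: 0.13·a + 0.39·b = 0.7
Eliminate a: (row1) − 0.44/0.13·(row2) → -1.18·b = -1.46923, so b = 1.24511.
Back-substitute: a = (0.9 − 0.14·1.24511) / 0.44 = 1.64928.

1.6 lb potassium nitrate, 1.2 lb product B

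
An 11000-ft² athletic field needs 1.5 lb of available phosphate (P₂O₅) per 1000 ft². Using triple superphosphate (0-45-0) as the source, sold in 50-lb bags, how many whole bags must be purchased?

1 bags

Product per 1000 ft² = 1.5 / 45% = 3.33333 lb.
Total product = 3.33333 × 11000 / 1000 = 36.6667 lb.
Bags = ⌈36.6667 / 50⌉ = 1.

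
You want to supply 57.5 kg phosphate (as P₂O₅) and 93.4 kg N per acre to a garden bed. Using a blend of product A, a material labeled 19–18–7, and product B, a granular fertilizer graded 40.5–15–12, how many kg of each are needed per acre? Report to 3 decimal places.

With a, b = kg per acre of product A and product B:
P₂O₅: 0.18·a + 0.15·b = 57.5
N: 0.19·a + 0.405·b = 93.4
Eliminate b: (row1) − 0.15/0.405·(row2) → 0.10963·a = 22.9074, so a = 208.9527.
Then b = (93.4 − 0.19·208.9527) / 0.405 = 132.5901.

208.953 kg product A, 132.590 kg product B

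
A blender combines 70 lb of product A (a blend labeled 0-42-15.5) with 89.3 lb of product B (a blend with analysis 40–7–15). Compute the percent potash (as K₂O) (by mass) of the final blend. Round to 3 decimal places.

15.220% K₂O

Total mass = 70 + 89.3 = 159.3 lb.
K₂O mass = 15.5%×70 + 15%×89.3 = 24.245 lb.
% K₂O = 24.245 / 159.3 = 15.2197%.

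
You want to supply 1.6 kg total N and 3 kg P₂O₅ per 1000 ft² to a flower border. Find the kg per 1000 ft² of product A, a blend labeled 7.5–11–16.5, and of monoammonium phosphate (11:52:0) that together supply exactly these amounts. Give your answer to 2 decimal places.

With a, b = kg per 1000 ft² of product A and monoammonium phosphate:
N: 0.075·a + 0.11·b = 1.6
P₂O₅: 0.11·a + 0.52·b = 3
Eliminate b: (row1) − 0.11/0.52·(row2) → 0.0517308·a = 0.965385, so a = 18.6617.
Then b = (3 − 0.11·18.6617) / 0.52 = 1.82156.

18.66 kg product A, 1.82 kg monoammonium phosphate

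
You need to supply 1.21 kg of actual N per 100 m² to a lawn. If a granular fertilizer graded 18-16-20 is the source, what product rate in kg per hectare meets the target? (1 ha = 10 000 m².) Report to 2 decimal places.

672.22 kg of product per hectare

Product per 100 m² = 1.21 / 18% = 6.72222 kg.
Convert to per hectare: 6.72222 × 100 = 672.222 kg.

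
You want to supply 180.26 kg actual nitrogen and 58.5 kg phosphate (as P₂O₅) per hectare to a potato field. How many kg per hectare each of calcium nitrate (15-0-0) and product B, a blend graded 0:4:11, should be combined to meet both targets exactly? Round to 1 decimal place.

1201.7 kg calcium nitrate, 1462.5 kg product B

With a, b = kg per hectare of calcium nitrate and product B:
N: 0.15·a + 0·b = 180.26
P₂O₅: 0·a + 0.04·b = 58.5
Solving simultaneously: a = 1201.73, b = 1462.5.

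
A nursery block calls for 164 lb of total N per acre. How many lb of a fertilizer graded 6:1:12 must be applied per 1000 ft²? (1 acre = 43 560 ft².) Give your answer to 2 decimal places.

Product per acre = 164 / 6% = 2733.33 lb.
Convert to per 1000 ft²: 2733.33 × 0.0229568 = 62.7487 lb.

62.75 lb of product per thousand sq ft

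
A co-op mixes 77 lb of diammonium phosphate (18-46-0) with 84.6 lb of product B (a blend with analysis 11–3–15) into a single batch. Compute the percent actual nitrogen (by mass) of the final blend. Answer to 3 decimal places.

Total mass = 77 + 84.6 = 161.6 lb.
N mass = 18%×77 + 11%×84.6 = 23.166 lb.
% N = 23.166 / 161.6 = 14.3354%.

14.335% N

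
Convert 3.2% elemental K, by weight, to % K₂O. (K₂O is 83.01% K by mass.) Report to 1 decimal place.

%K₂O = 3.2 / 0.8301 = 3.85496%.

3.9% K₂O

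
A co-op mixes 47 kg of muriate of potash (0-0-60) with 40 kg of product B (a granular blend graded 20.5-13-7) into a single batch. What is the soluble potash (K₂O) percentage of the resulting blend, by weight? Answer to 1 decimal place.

Total mass = 47 + 40 = 87 kg.
K₂O mass = 60%×47 + 7%×40 = 31 kg.
% K₂O = 31 / 87 = 35.6322%.

35.6% K₂O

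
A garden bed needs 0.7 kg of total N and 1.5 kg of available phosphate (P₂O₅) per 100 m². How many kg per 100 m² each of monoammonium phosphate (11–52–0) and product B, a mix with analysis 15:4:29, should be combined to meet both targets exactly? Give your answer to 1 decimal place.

2.7 kg monoammonium phosphate, 2.7 kg product B

With a, b = kg per 100 m² of monoammonium phosphate and product B:
N: 0.11·a + 0.15·b = 0.7
P₂O₅: 0.52·a + 0.04·b = 1.5
Eliminate a: (row1) − 0.11/0.52·(row2) → 0.141538·b = 0.382692, so b = 2.7038.
Back-substitute: a = (0.7 − 0.15·2.7038) / 0.11 = 2.67663.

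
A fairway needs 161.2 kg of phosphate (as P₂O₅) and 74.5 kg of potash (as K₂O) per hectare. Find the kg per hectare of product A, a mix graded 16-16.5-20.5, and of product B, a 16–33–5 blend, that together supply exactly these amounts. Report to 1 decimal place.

Let a = kg of product A, b = kg of product B (per hectare).
P₂O₅: 0.165·a + 0.33·b = 161.2
K₂O: 0.205·a + 0.05·b = 74.5
Eliminate a: (row1) − 0.165/0.205·(row2) → 0.289756·b = 101.237, so b = 349.386.
Back-substitute: a = (161.2 − 0.33·349.386) / 0.165 = 278.199.

278.2 kg product A, 349.4 kg product B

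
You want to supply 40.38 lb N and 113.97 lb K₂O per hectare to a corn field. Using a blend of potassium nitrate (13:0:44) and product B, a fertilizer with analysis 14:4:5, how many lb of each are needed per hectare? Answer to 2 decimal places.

252.94 lb potassium nitrate, 53.56 lb product B

Let a = lb of potassium nitrate, b = lb of product B (per hectare).
N: 0.13·a + 0.14·b = 40.38
K₂O: 0.44·a + 0.05·b = 113.97
Eliminate b: (row1) − 0.14/0.05·(row2) → -1.102·a = -278.736, so a = 252.936.
Then b = (113.97 − 0.44·252.936) / 0.05 = 53.559.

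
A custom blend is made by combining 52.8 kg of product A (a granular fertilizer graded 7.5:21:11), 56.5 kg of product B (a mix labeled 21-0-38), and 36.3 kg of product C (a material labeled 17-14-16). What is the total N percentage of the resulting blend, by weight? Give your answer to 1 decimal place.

Total mass = 52.8 + 56.5 + 36.3 = 145.6 kg.
N mass = 7.5%×52.8 + 21%×56.5 + 17%×36.3 = 21.996 kg.
% N = 21.996 / 145.6 = 15.1071%.

15.1% N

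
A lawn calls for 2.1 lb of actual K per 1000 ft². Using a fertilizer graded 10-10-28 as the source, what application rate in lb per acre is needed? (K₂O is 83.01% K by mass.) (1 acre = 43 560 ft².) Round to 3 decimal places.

393.567 lb of product per acre

As K₂O: 2.1 / 0.8301 = 2.52982 lb per 1000 ft².
Product per 1000 ft² = 2.52982 / 28% = 9.03506 lb.
Convert to per acre: 9.03506 × 43.56 = 393.56704 lb.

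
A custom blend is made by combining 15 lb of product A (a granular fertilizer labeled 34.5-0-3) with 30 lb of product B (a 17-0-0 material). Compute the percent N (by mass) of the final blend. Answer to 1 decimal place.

22.8% N

Total mass = 15 + 30 = 45 lb.
N mass = 34.5%×15 + 17%×30 = 10.275 lb.
% N = 10.275 / 45 = 22.8333%.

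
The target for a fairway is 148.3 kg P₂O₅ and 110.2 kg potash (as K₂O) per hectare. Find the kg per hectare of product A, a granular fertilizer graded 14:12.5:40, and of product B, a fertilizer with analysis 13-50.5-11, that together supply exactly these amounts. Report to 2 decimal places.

208.97 kg product A, 241.94 kg product B

Let a = kg of product A, b = kg of product B (per hectare).
P₂O₅: 0.125·a + 0.505·b = 148.3
K₂O: 0.4·a + 0.11·b = 110.2
From row1: a = (148.3 − 0.505·b) / 0.125.
Into row2: 0.4·(148.3 − 0.505·b)/0.125 + 0.11·b = 110.2 → b = 241.939, a = 208.967.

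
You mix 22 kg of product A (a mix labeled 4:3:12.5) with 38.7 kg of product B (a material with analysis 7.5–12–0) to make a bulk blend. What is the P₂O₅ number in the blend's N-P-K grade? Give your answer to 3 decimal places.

Total mass = 22 + 38.7 = 60.7 kg.
P₂O₅ mass = 3%×22 + 12%×38.7 = 5.304 kg.
% P₂O₅ = 5.304 / 60.7 = 8.73806%.

8.738% P₂O₅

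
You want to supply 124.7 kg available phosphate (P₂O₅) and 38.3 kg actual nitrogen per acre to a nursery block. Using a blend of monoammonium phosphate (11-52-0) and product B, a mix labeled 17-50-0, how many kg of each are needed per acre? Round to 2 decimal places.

Per-acre balance (a = monoammonium phosphate, b = product B):
P₂O₅: 0.52·a + 0.5·b = 124.7
N: 0.11·a + 0.17·b = 38.3
Eliminate b: (row1) − 0.5/0.17·(row2) → 0.196471·a = 12.0529, so a = 61.3473.
Then b = (38.3 − 0.11·61.3473) / 0.17 = 185.599.

61.35 kg monoammonium phosphate, 185.60 kg product B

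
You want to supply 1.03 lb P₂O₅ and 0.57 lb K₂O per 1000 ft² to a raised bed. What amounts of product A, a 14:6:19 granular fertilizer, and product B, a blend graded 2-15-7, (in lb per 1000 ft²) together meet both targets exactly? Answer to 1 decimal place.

With a, b = lb per 1000 ft² of product A and product B:
P₂O₅: 0.06·a + 0.15·b = 1.03
K₂O: 0.19·a + 0.07·b = 0.57
Eliminate b: (row1) − 0.15/0.07·(row2) → -0.347143·a = -0.191429, so a = 0.55144.
Then b = (0.57 − 0.19·0.55144) / 0.07 = 6.64609.

0.6 lb product A, 6.6 lb product B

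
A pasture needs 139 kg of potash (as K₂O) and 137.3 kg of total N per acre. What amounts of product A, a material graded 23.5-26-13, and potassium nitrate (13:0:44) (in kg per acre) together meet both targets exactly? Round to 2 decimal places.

With a, b = kg per acre of product A and potassium nitrate:
K₂O: 0.13·a + 0.44·b = 139
N: 0.235·a + 0.13·b = 137.3
Eliminate b: (row1) − 0.44/0.13·(row2) → -0.665385·a = -325.708, so a = 489.503.
Then b = (137.3 − 0.235·489.503) / 0.13 = 171.283.

489.50 kg product A, 171.28 kg potassium nitrate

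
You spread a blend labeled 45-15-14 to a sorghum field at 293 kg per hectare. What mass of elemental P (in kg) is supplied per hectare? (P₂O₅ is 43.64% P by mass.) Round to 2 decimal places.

19.18 kg P per hectare

P₂O₅ per hectare = 293 × 15% = 43.95 kg.
Elemental P = 43.95 × 0.4364 = 19.1798 kg per hectare.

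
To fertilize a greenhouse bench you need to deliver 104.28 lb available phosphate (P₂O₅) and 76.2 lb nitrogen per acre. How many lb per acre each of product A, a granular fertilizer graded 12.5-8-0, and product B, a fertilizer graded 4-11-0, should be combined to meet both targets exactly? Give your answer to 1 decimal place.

399.1 lb product A, 657.7 lb product B

With a, b = lb per acre of product A and product B:
P₂O₅: 0.08·a + 0.11·b = 104.28
N: 0.125·a + 0.04·b = 76.2
From row1: a = (104.28 − 0.11·b) / 0.08.
Into row2: 0.125·(104.28 − 0.11·b)/0.08 + 0.04·b = 76.2 → b = 657.725, a = 399.128.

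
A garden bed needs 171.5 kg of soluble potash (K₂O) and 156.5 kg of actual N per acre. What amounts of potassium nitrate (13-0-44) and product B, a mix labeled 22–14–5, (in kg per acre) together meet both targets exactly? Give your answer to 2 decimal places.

331.17 kg potassium nitrate, 515.67 kg product B

With a, b = kg per acre of potassium nitrate and product B:
K₂O: 0.44·a + 0.05·b = 171.5
N: 0.13·a + 0.22·b = 156.5
Eliminate b: (row1) − 0.05/0.22·(row2) → 0.410455·a = 135.932, so a = 331.174.
Then b = (156.5 − 0.13·331.174) / 0.22 = 515.66999.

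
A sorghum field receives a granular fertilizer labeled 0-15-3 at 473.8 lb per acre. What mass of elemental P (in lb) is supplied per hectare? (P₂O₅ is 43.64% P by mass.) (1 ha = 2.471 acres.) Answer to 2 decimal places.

P₂O₅ per acre = 473.8 × 15% = 71.07 lb.
Elemental P = 71.07 × 0.4364 = 31.0149 lb per acre.
Convert to per hectare: 31.0149 × 2.471 = 76.6379 lb.

76.64 lb P per hectare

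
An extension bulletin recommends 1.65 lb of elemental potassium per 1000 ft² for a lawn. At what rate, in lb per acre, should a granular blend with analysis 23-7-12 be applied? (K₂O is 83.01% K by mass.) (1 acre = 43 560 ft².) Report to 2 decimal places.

721.54 lb of product per acre

As K₂O: 1.65 / 0.8301 = 1.98771 lb per 1000 ft².
Product per 1000 ft² = 1.98771 / 12% = 16.5643 lb.
Convert to per acre: 16.5643 × 43.56 = 721.5396 lb.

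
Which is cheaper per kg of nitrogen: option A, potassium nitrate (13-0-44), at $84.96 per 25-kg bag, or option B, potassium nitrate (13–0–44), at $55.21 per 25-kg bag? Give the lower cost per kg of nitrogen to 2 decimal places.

$16.99 per kg N (option B)

option A: N per bag = 25 × 13% = 3.25 kg; cost = 84.96 / 3.25 = $26.1415/kg N.
option B: N per bag = 25 × 13% = 3.25 kg; cost = 55.21 / 3.25 = $16.9877/kg N.
option B is cheaper.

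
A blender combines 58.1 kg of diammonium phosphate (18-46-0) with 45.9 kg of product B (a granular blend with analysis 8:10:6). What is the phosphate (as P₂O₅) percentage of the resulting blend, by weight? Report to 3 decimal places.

30.112% P₂O₅

Total mass = 58.1 + 45.9 = 104 kg.
P₂O₅ mass = 46%×58.1 + 10%×45.9 = 31.316 kg.
% P₂O₅ = 31.316 / 104 = 30.1115%.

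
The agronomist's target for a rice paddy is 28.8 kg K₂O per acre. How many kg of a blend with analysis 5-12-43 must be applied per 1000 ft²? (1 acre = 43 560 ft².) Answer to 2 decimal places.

Product per acre = 28.8 / 43% = 66.9767 kg.
Convert to per 1000 ft²: 66.9767 × 0.0229568 = 1.53757 kg.

1.54 kg of product per thousand sq ft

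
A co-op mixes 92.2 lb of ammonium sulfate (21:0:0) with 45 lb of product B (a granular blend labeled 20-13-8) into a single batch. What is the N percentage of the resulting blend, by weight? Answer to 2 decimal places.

Total mass = 92.2 + 45 = 137.2 lb.
N mass = 21%×92.2 + 20%×45 = 28.362 lb.
% N = 28.362 / 137.2 = 20.672%.

20.67% N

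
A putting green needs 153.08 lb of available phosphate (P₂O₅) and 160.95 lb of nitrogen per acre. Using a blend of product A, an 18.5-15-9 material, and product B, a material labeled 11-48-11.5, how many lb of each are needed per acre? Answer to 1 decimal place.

835.6 lb product A, 57.8 lb product B

Per-acre balance (a = product A, b = product B):
P₂O₅: 0.15·a + 0.48·b = 153.08
N: 0.185·a + 0.11·b = 160.95
Eliminate a: (row1) − 0.15/0.185·(row2) → 0.390811·b = 22.58, so b = 57.7773.
Back-substitute: a = (153.08 − 0.48·57.7773) / 0.15 = 835.646.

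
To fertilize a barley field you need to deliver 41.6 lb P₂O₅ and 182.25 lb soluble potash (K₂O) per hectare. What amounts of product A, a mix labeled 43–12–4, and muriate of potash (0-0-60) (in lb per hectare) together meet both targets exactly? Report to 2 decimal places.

346.67 lb product A, 280.64 lb muriate of potash

With a, b = lb per hectare of product A and muriate of potash:
P₂O₅: 0.12·a + 0·b = 41.6
K₂O: 0.04·a + 0.6·b = 182.25
Solving simultaneously: a = 346.667, b = 280.639.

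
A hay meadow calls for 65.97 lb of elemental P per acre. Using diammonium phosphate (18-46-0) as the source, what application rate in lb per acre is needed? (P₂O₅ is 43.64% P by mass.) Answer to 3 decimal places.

As P₂O₅: 65.97 / 0.4364 = 151.169 lb per acre.
Product per acre = 151.169 / 46% = 328.6275 lb.

328.628 lb of product per acre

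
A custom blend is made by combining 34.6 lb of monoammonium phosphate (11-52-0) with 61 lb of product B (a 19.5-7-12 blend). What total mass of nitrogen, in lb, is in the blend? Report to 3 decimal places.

15.701 lb N

N mass = 11%×34.6 + 19.5%×61 = 15.701 lb.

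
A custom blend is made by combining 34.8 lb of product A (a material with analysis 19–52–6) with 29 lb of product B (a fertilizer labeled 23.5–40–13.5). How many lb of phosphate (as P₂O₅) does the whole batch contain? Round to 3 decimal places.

P₂O₅ mass = 52%×34.8 + 40%×29 = 29.696 lb.

29.696 lb P₂O₅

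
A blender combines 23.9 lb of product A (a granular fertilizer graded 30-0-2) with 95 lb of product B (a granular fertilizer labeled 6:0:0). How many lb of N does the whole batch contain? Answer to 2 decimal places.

12.87 lb N

N mass = 30%×23.9 + 6%×95 = 12.87 lb.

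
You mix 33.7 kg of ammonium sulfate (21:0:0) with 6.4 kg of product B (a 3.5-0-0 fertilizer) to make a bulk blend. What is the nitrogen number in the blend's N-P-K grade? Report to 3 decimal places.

18.207% N

Total mass = 33.7 + 6.4 = 40.1 kg.
N mass = 21%×33.7 + 3.5%×6.4 = 7.301 kg.
% N = 7.301 / 40.1 = 18.20698%.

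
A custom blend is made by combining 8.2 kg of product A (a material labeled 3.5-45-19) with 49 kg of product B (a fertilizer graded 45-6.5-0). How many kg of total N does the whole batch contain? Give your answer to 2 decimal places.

N mass = 3.5%×8.2 + 45%×49 = 22.337 kg.

22.34 kg N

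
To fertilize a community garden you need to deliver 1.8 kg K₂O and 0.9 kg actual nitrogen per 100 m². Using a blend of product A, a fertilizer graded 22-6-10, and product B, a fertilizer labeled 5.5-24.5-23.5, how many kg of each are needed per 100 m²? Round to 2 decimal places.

2.44 kg product A, 6.62 kg product B

With a, b = kg per 100 m² of product A and product B:
K₂O: 0.1·a + 0.235·b = 1.8
N: 0.22·a + 0.055·b = 0.9
From row1: a = (1.8 − 0.235·b) / 0.1.
Into row2: 0.22·(1.8 − 0.235·b)/0.1 + 0.055·b = 0.9 → b = 6.62338, a = 2.43506.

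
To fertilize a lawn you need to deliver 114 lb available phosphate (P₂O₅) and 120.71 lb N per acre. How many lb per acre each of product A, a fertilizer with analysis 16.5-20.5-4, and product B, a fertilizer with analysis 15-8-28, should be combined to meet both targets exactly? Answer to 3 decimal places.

424.114 lb product A, 338.208 lb product B

Let a = lb of product A, b = lb of product B (per acre).
P₂O₅: 0.205·a + 0.08·b = 114
N: 0.165·a + 0.15·b = 120.71
From row1: a = (114 − 0.08·b) / 0.205.
Into row2: 0.165·(114 − 0.08·b)/0.205 + 0.15·b = 120.71 → b = 338.20798, a = 424.11396.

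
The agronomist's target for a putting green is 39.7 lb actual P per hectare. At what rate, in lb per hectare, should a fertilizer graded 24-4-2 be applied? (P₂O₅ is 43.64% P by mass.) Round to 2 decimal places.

2274.29 lb of product per hectare

As P₂O₅: 39.7 / 0.4364 = 90.9716 lb per hectare.
Product per hectare = 90.9716 / 4% = 2274.2896 lb.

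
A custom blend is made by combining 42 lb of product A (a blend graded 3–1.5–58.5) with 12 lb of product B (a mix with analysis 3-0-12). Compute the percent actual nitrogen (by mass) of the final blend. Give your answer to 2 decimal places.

Total mass = 42 + 12 = 54 lb.
N mass = 3%×42 + 3%×12 = 1.62 lb.
% N = 1.62 / 54 = 3%.

3.00% N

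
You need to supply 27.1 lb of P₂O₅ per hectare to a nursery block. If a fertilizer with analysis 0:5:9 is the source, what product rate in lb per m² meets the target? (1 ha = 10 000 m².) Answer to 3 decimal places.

Product per hectare = 27.1 / 5% = 542 lb.
Convert to per m²: 542 × 0.0001 = 0.0542 lb.

0.054 lb of product per sq m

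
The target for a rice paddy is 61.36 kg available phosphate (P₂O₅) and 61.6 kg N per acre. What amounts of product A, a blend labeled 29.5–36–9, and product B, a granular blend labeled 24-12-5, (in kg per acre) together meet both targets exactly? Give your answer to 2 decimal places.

Let a = kg of product A, b = kg of product B (per acre).
P₂O₅: 0.36·a + 0.12·b = 61.36
N: 0.295·a + 0.24·b = 61.6
Solving simultaneously: a = 143.812, b = 79.898.

143.81 kg product A, 79.90 kg product B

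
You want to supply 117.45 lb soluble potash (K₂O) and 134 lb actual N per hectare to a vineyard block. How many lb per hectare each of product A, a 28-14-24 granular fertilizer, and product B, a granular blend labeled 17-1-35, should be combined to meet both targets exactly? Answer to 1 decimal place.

Per-hectare balance (a = product A, b = product B):
K₂O: 0.24·a + 0.35·b = 117.45
N: 0.28·a + 0.17·b = 134
Solving simultaneously: a = 470.865, b = 12.6923.

470.9 lb product A, 12.7 lb product B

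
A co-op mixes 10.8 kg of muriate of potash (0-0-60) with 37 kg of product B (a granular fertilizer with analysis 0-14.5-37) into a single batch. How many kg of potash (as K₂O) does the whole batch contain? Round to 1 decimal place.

K₂O mass = 60%×10.8 + 37%×37 = 20.17 kg.

20.2 kg K₂O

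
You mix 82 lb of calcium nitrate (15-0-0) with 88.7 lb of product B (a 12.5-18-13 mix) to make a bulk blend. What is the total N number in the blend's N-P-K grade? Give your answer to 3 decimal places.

13.701% N

Total mass = 82 + 88.7 = 170.7 lb.
N mass = 15%×82 + 12.5%×88.7 = 23.3875 lb.
% N = 23.3875 / 170.7 = 13.7009%.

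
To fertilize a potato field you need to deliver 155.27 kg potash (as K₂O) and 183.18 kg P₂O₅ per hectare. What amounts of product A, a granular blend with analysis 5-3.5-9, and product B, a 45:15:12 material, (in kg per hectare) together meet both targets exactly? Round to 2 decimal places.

With a, b = kg per hectare of product A and product B:
K₂O: 0.09·a + 0.12·b = 155.27
P₂O₅: 0.035·a + 0.15·b = 183.18
From row1: a = (155.27 − 0.12·b) / 0.09.
Into row2: 0.035·(155.27 − 0.12·b)/0.09 + 0.15·b = 183.18 → b = 1188.3602, a = 140.742.

140.74 kg product A, 1188.36 kg product B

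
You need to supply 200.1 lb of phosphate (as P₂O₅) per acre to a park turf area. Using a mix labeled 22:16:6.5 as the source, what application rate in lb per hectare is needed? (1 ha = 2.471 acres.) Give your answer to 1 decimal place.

Product per acre = 200.1 / 16% = 1250.62 lb.
Convert to per hectare: 1250.62 × 2.471 = 3090.29 lb.

3090.3 lb of product per hectare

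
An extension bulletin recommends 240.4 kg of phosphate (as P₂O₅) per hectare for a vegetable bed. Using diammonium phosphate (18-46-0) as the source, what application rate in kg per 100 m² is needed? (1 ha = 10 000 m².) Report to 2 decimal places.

Product per hectare = 240.4 / 46% = 522.609 kg.
Convert to per 100 m²: 522.609 × 0.01 = 5.22609 kg.

5.23 kg of product per hundred sq m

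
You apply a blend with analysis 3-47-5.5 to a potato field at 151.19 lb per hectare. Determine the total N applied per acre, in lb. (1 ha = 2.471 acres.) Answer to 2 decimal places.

nitrogen per hectare = 151.19 × 3% = 4.5357 lb.
Convert to per acre: 4.5357 × 0.404694 = 1.83557 lb.

1.84 lb N per acre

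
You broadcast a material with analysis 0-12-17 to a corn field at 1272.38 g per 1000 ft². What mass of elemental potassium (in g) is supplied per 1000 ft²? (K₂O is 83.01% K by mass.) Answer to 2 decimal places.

K₂O per 1000 ft² = 1272.38 × 17% = 216.305 g.
Elemental K = 216.305 × 0.8301 = 179.554 g per 1000 ft².

179.55 g K per thousand sq ft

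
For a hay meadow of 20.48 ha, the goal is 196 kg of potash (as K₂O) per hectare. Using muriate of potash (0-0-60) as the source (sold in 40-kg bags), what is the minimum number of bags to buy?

Product per hectare = 196 / 60% = 326.667 kg.
Total product = 326.667 × 20.48 = 6690.13 kg.
Bags = ⌈6690.13 / 40⌉ = 168.

168 bags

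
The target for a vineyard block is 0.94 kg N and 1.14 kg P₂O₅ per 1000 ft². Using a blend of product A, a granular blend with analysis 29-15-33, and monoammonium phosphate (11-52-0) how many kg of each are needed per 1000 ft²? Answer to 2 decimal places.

With a, b = kg per 1000 ft² of product A and monoammonium phosphate:
N: 0.29·a + 0.11·b = 0.94
P₂O₅: 0.15·a + 0.52·b = 1.14
Eliminate b: (row1) − 0.11/0.52·(row2) → 0.258269·a = 0.698846, so a = 2.70588.
Then b = (1.14 − 0.15·2.70588) / 0.52 = 1.41176.

2.71 kg product A, 1.41 kg monoammonium phosphate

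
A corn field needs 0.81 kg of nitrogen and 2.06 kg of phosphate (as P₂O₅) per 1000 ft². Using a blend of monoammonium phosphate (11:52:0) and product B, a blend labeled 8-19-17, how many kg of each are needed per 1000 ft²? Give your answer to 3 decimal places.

0.527 kg monoammonium phosphate, 9.401 kg product B

With a, b = kg per 1000 ft² of monoammonium phosphate and product B:
N: 0.11·a + 0.08·b = 0.81
P₂O₅: 0.52·a + 0.19·b = 2.06
From row1: a = (0.81 − 0.08·b) / 0.11.
Into row2: 0.52·(0.81 − 0.08·b)/0.11 + 0.19·b = 2.06 → b = 9.40097, a = 0.52657.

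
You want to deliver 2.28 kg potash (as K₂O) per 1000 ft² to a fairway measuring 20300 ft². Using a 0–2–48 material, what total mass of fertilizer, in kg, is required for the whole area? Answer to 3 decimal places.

Product per 1000 ft² = 2.28 / 48% = 4.75 kg.
Total product = 4.75 × 20300 / 1000 = 96.425 kg.

96.425 kg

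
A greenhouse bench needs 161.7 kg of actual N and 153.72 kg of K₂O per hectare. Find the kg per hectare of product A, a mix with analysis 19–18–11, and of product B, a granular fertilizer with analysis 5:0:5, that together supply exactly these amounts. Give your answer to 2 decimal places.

99.75 kg product A, 2854.95 kg product B

Per-hectare balance (a = product A, b = product B):
N: 0.19·a + 0.05·b = 161.7
K₂O: 0.11·a + 0.05·b = 153.72
Solving simultaneously: a = 99.75, b = 2854.95.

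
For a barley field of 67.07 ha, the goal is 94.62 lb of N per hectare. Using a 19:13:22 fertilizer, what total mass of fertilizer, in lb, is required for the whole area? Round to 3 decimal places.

Product per hectare = 94.62 / 19% = 498 lb.
Total product = 498 × 67.07 = 33400.86 lb.

33400.860 lb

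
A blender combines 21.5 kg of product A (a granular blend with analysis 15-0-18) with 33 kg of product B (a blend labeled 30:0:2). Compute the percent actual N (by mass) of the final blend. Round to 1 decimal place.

Total mass = 21.5 + 33 = 54.5 kg.
N mass = 15%×21.5 + 30%×33 = 13.125 kg.
% N = 13.125 / 54.5 = 24.0826%.

24.1% N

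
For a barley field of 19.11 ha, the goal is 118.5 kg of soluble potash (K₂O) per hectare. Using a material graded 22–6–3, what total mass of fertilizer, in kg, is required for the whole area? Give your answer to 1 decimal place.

Product per hectare = 118.5 / 3% = 3950 kg.
Total product = 3950 × 19.11 = 75484.5 kg.

75484.5 kg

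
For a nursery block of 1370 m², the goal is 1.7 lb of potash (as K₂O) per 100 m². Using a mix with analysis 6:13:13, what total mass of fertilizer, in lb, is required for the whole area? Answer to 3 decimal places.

Product per 100 m² = 1.7 / 13% = 13.0769 lb.
Total product = 13.0769 × 1370 / 100 = 179.1538 lb.

179.154 lb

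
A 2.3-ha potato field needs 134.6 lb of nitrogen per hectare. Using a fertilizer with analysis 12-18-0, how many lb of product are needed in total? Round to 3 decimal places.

Product per hectare = 134.6 / 12% = 1121.67 lb.
Total product = 1121.67 × 2.3 = 2579.8333 lb.

2579.833 lb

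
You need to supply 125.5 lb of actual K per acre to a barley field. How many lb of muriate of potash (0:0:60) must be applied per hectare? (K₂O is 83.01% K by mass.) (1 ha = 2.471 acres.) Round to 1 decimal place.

As K₂O: 125.5 / 0.8301 = 151.187 lb per acre.
Product per acre = 151.187 / 60% = 251.978 lb.
Convert to per hectare: 251.978 × 2.471 = 622.637 lb.

622.6 lb of product per hectare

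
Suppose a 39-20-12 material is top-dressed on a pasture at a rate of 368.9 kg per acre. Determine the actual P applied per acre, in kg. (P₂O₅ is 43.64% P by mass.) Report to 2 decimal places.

32.20 kg P per acre

P₂O₅ per acre = 368.9 × 20% = 73.78 kg.
Elemental P = 73.78 × 0.4364 = 32.1976 kg per acre.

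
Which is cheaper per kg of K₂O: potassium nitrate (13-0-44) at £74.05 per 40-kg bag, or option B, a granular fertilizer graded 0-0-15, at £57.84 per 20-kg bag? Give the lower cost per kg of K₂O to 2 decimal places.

£4.21 per kg K₂O (potassium nitrate)

potassium nitrate: K₂O per bag = 40 × 44% = 17.6 kg; cost = 74.05 / 17.6 = £4.2074/kg K₂O.
option B: K₂O per bag = 20 × 15% = 3 kg; cost = 57.84 / 3 = £19.2800/kg K₂O.
potassium nitrate is cheaper.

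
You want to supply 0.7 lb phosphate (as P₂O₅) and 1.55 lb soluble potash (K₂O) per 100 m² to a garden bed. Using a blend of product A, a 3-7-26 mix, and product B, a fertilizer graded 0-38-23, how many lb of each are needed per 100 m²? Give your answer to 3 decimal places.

5.175 lb product A, 0.889 lb product B

With a, b = lb per 100 m² of product A and product B:
P₂O₅: 0.07·a + 0.38·b = 0.7
K₂O: 0.26·a + 0.23·b = 1.55
Eliminate a: (row1) − 0.07/0.26·(row2) → 0.318077·b = 0.282692, so b = 0.888755.
Back-substitute: a = (0.7 − 0.38·0.888755) / 0.07 = 5.17533.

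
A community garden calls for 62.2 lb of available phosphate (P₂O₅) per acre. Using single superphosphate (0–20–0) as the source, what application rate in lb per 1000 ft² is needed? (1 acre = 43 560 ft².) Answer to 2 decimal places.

Product per acre = 62.2 / 20% = 311 lb.
Convert to per 1000 ft²: 311 × 0.0229568 = 7.13958 lb.

7.14 lb of product per thousand sq ft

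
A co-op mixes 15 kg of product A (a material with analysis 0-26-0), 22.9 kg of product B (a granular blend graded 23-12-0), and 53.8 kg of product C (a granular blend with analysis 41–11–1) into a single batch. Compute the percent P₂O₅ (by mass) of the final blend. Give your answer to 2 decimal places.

Total mass = 15 + 22.9 + 53.8 = 91.7 kg.
P₂O₅ mass = 26%×15 + 12%×22.9 + 11%×53.8 = 12.566 kg.
% P₂O₅ = 12.566 / 91.7 = 13.7034%.

13.70% P₂O₅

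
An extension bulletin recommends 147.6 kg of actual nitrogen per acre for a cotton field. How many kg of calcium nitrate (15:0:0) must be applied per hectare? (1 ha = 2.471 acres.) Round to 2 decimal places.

2431.46 kg of product per hectare

Product per acre = 147.6 / 15% = 984 kg.
Convert to per hectare: 984 × 2.471 = 2431.464 kg.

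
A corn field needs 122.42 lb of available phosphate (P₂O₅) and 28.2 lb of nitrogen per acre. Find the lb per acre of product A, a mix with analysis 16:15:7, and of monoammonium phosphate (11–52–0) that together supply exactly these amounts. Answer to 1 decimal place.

Per-acre balance (a = product A, b = monoammonium phosphate):
P₂O₅: 0.15·a + 0.52·b = 122.42
N: 0.16·a + 0.11·b = 28.2
Eliminate a: (row1) − 0.15/0.16·(row2) → 0.416875·b = 95.9825, so b = 230.243.
Back-substitute: a = (122.42 − 0.52·230.243) / 0.15 = 17.958.

18.0 lb product A, 230.2 lb monoammonium phosphate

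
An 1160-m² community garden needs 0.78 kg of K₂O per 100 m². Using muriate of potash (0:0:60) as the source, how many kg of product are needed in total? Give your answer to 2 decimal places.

15.08 kg

Product per 100 m² = 0.78 / 60% = 1.3 kg.
Total product = 1.3 × 1160 / 100 = 15.08 kg.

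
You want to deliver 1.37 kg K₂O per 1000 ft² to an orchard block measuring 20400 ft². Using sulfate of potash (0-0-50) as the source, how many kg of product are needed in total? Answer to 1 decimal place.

55.9 kg

Product per 1000 ft² = 1.37 / 50% = 2.74 kg.
Total product = 2.74 × 20400 / 1000 = 55.896 kg.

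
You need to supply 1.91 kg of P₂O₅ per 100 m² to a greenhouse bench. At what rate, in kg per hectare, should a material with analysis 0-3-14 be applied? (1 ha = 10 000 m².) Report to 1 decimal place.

6366.7 kg of product per hectare

Product per 100 m² = 1.91 / 3% = 63.6667 kg.
Convert to per hectare: 63.6667 × 100 = 6366.67 kg.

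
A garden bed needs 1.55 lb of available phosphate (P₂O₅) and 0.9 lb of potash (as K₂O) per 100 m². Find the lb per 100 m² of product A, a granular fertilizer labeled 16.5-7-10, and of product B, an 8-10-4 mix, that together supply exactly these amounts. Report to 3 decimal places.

Let a = lb of product A, b = lb of product B (per 100 m²).
P₂O₅: 0.07·a + 0.1·b = 1.55
K₂O: 0.1·a + 0.04·b = 0.9
From row1: a = (1.55 − 0.1·b) / 0.07.
Into row2: 0.1·(1.55 − 0.1·b)/0.07 + 0.04·b = 0.9 → b = 12.7778, a = 3.88889.

3.889 lb product A, 12.778 lb product B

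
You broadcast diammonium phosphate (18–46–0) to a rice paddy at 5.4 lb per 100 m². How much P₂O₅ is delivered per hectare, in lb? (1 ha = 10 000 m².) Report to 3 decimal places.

P₂O₅ per 100 m² = 5.4 × 46% = 2.484 lb.
Convert to per hectare: 2.484 × 100 = 248.4 lb.

248.400 lb P₂O₅ per hectare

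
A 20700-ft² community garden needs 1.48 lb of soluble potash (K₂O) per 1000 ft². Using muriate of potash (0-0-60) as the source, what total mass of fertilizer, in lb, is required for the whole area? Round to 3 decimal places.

Product per 1000 ft² = 1.48 / 60% = 2.46667 lb.
Total product = 2.46667 × 20700 / 1000 = 51.06 lb.

51.060 lb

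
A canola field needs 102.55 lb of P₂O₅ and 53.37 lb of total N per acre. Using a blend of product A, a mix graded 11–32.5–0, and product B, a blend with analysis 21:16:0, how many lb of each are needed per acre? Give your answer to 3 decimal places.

With a, b = lb per acre of product A and product B:
P₂O₅: 0.325·a + 0.16·b = 102.55
N: 0.11·a + 0.21·b = 53.37
From row1: a = (102.55 − 0.16·b) / 0.325.
Into row2: 0.11·(102.55 − 0.16·b)/0.325 + 0.21·b = 53.37 → b = 119.7384, a = 256.5903.

256.590 lb product A, 119.738 lb product B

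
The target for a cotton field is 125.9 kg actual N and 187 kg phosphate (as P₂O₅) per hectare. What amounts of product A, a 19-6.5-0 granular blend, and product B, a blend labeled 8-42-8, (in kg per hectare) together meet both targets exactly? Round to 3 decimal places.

508.284 kg product A, 366.575 kg product B

With a, b = kg per hectare of product A and product B:
N: 0.19·a + 0.08·b = 125.9
P₂O₅: 0.065·a + 0.42·b = 187
From row1: a = (125.9 − 0.08·b) / 0.19.
Into row2: 0.065·(125.9 − 0.08·b)/0.19 + 0.42·b = 187 → b = 366.5751, a = 508.2842.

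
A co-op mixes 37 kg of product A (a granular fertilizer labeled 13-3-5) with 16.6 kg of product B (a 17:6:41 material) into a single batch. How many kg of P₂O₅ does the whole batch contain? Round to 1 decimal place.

P₂O₅ mass = 3%×37 + 6%×16.6 = 2.106 kg.

2.1 kg P₂O₅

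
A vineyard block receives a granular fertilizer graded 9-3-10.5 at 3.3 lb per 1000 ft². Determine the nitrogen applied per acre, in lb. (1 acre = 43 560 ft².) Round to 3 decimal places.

12.937 lb N per acre

nitrogen per 1000 ft² = 3.3 × 9% = 0.297 lb.
Convert to per acre: 0.297 × 43.56 = 12.9373 lb.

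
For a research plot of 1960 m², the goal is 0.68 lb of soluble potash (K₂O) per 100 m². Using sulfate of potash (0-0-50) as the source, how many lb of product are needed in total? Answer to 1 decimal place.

Product per 100 m² = 0.68 / 50% = 1.36 lb.
Total product = 1.36 × 1960 / 100 = 26.656 lb.

26.7 lb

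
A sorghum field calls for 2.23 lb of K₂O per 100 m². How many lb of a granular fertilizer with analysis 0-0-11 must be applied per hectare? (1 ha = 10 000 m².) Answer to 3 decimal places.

2027.273 lb of product per hectare

Product per 100 m² = 2.23 / 11% = 20.2727 lb.
Convert to per hectare: 20.2727 × 100 = 2027.2727 lb.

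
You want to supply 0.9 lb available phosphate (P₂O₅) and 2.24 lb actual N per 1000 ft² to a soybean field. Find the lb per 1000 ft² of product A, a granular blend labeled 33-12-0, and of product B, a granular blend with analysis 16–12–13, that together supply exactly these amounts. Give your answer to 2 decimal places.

6.12 lb product A, 1.38 lb product B

With a, b = lb per 1000 ft² of product A and product B:
P₂O₅: 0.12·a + 0.12·b = 0.9
N: 0.33·a + 0.16·b = 2.24
Eliminate b: (row1) − 0.12/0.16·(row2) → -0.1275·a = -0.78, so a = 6.11765.
Then b = (2.24 − 0.33·6.11765) / 0.16 = 1.38235.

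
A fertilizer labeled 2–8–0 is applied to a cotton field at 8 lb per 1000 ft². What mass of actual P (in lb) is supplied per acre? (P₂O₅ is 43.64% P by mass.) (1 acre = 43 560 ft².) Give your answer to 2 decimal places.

12.17 lb P per acre

P₂O₅ per 1000 ft² = 8 × 8% = 0.64 lb.
Elemental P = 0.64 × 0.4364 = 0.279296 lb per 1000 ft².
Convert to per acre: 0.279296 × 43.56 = 12.1661 lb.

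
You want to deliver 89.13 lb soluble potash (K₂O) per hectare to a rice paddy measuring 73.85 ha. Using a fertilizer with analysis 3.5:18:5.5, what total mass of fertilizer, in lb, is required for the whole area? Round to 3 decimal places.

119677.282 lb

Product per hectare = 89.13 / 5.5% = 1620.55 lb.
Total product = 1620.55 × 73.85 = 119677.2818 lb.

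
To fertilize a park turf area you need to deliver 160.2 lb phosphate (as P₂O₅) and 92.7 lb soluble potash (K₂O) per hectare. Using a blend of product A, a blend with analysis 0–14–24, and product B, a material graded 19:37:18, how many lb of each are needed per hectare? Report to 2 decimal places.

85.90 lb product A, 400.47 lb product B

Let a = lb of product A, b = lb of product B (per hectare).
P₂O₅: 0.14·a + 0.37·b = 160.2
K₂O: 0.24·a + 0.18·b = 92.7
Solving simultaneously: a = 85.8962, b = 400.472.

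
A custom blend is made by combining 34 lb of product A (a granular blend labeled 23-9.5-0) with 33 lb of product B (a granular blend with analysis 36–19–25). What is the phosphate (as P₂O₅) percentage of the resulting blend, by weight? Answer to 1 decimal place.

Total mass = 34 + 33 = 67 lb.
P₂O₅ mass = 9.5%×34 + 19%×33 = 9.5 lb.
% P₂O₅ = 9.5 / 67 = 14.1791%.

14.2% P₂O₅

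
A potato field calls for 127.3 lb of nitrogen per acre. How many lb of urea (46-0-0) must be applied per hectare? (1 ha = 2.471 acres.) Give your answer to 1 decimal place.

683.8 lb of product per hectare

Product per acre = 127.3 / 46% = 276.739 lb.
Convert to per hectare: 276.739 × 2.471 = 683.822 lb.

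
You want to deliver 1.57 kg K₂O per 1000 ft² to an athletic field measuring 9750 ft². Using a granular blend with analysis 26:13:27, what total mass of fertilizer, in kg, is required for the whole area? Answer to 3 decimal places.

Product per 1000 ft² = 1.57 / 27% = 5.81481 kg.
Total product = 5.81481 × 9750 / 1000 = 56.6944 kg.

56.694 kg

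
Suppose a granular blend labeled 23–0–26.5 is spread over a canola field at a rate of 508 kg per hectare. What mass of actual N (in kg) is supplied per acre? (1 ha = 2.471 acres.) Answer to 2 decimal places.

47.28 kg N per acre

nitrogen per hectare = 508 × 23% = 116.84 kg.
Convert to per acre: 116.84 × 0.404694 = 47.2845 kg.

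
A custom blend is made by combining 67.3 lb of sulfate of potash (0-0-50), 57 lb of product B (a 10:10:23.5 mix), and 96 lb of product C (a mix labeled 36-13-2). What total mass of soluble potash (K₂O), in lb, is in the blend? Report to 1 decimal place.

49.0 lb K₂O

K₂O mass = 50%×67.3 + 23.5%×57 + 2%×96 = 48.965 lb.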